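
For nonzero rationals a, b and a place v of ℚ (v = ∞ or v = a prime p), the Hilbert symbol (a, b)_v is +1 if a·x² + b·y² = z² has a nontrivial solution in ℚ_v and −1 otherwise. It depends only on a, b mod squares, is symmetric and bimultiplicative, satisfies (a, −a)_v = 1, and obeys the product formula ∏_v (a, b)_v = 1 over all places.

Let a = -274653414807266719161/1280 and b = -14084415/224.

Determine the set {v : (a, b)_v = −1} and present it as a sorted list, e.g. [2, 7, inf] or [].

[3, 5, 7, 17, 19, inf]

Mod squares: a ≡ -4845, b ≡ -210. Check v ∈ {∞, 2, 3, 5, 7, 17, 19}.
v=2: v_2(a)=-8, v_2(b)=-5; units ≡ 3, 7 (mod 8); ε·ε+αω+βω = 1·1+-8·0+-5·1 ≡ 0  ⇒  (a,b)_2 = +1.
v=7: a=7^2·(≡3), b=7^-1·(≡3) mod 7; (3|7)=-1, (3|7)=-1; (−1)^{2·-1·3}·(-1)^-1·(-1)^2 = -1.
v=19: a=19^5·(≡1), b=19^2·(≡2) mod 19; (1|19)=+1, (2|19)=-1; (−1)^{5·2·9}·(+1)^2·(-1)^5 = -1.
v=3: a=3^13·(≡2), b=3^3·(≡2) mod 3; (2|3)=-1, (2|3)=-1; (−1)^{13·3·1}·(-1)^3·(-1)^13 = -1.
v=∞: -4845 < 0 and -210 < 0  ⇒  (a,b)_∞ = -1.
v=5: a=5^-1·(≡4), b=5^1·(≡3) mod 5; (4|5)=+1, (3|5)=-1; (−1)^{-1·1·2}·(+1)^1·(-1)^-1 = -1.
v=17: a=17^5·(≡4), b=17^2·(≡7) mod 17; (4|17)=+1, (7|17)=-1; (−1)^{5·2·8}·(+1)^2·(-1)^5 = -1.
Ram(-4845, -210) = {3, 5, 7, 17, 19, ∞}; no ℚ_3-point on the conic.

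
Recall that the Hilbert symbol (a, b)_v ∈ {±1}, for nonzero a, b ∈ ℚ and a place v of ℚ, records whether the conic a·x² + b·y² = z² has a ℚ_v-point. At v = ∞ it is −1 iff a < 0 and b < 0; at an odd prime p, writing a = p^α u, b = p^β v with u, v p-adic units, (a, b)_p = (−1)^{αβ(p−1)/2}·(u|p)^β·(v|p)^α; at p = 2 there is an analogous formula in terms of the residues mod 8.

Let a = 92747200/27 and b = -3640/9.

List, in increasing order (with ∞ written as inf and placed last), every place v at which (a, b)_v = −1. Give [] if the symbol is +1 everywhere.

[2, 3, 7, 13]

Mod squares: a ≡ 21, b ≡ -910. Check v ∈ {∞, 2, 3, 5, 7, 13}.
v=2: v_2(a)=6, v_2(b)=3; units ≡ 5, 1 (mod 8); ε·ε+αω+βω = 0·0+6·0+3·1 ≡ 1  ⇒  (a,b)_2 = -1.
v=13: a=13^2·(≡5), b=13^1·(≡5) mod 13; (5|13)=-1, (5|13)=-1; (−1)^{2·1·6}·(-1)^1·(-1)^2 = -1.
v=5: a=5^2·(≡4), b=5^1·(≡3) mod 5; (4|5)=+1, (3|5)=-1; (−1)^{2·1·2}·(+1)^1·(-1)^2 = +1.
v=7: a=7^3·(≡3), b=7^1·(≡6) mod 7; (3|7)=-1, (6|7)=-1; (−1)^{3·1·3}·(-1)^1·(-1)^3 = -1.
v=3: a=3^-3·(≡1), b=3^-2·(≡2) mod 3; (1|3)=+1, (2|3)=-1; (−1)^{-3·-2·1}·(+1)^-2·(-1)^-3 = -1.
v=∞: 21 > 0 and -910 < 0  ⇒  (a,b)_∞ = +1.
(21, -910 / ℚ) ramifies at {2, 3, 7, 13}: a division algebra.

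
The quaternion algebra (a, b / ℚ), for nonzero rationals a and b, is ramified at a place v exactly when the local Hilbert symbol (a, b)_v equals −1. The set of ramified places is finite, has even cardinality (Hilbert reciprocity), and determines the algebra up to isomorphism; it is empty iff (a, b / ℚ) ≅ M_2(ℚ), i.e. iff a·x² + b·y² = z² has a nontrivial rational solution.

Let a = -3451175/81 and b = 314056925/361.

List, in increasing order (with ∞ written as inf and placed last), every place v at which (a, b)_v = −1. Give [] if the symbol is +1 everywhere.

[7, 37]

(a, b) ≡ (-138047, 1517) mod (ℚ^×)²; places V = {2, 3, 5, 7, 13, 19, 37, 41, ∞}.
(a,b)_19: α=0, u≡16; β=-2, v≡16 (mod 19); (16|19)=+1, (16|19)=+1; sign (−1)^0·+1^-2·+1^0 = +1.
(a,b)_37: α=1, u≡32; β=1, v≡12 (mod 37); (32|37)=-1, (12|37)=+1; sign (−1)^0·-1^1·+1^1 = -1.
(a,b)_41: α=1, u≡2; β=1, v≡8 (mod 41); (2|41)=+1, (8|41)=+1; sign (−1)^0·+1^1·+1^1 = +1.
(a,b)_13: α=1, u≡8; β=2, v≡4 (mod 13); (8|13)=-1, (4|13)=+1; sign (−1)^0·-1^2·+1^1 = +1.
(a,b)_3: α=-4, u≡1; β=0, v≡2 (mod 3); (1|3)=+1, (2|3)=-1; sign (−1)^0·+1^0·-1^-4 = +1.
(a,b)_7: α=1, u≡5; β=2, v≡5 (mod 7); (5|7)=-1, (5|7)=-1; sign (−1)^0·-1^2·-1^1 = -1.
(a,b)_∞: sgn(-138047)=−, sgn(1517)=+, so +1.
(a,b)_2: α=0, β=0; u≡1, v≡5 (mod 8); ε(u)ε(v)=0·0, αω(v)=0·1, βω(u)=0·0; sum ≡ 0  ⇒  +1.
(a,b)_5: α=2, u≡3; β=2, v≡2 (mod 5); (3|5)=-1, (2|5)=-1; sign (−1)^0·-1^2·-1^2 = +1.
|Ram(-138047, 1517)| = 2, even; anisotropic at {7, 37}.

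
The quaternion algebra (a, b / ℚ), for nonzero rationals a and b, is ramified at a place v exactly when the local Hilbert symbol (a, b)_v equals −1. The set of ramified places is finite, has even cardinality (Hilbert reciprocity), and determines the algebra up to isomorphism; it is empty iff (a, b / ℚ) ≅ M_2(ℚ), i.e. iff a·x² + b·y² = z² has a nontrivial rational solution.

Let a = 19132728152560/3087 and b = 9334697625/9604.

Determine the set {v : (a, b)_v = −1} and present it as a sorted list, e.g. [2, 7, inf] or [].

[19, 29, 37, 41]

Mod squares: a ≡ 16937305, b ≡ 30305. Check v ∈ {∞, 2, 3, 5, 7, 11, 19, 29, 37, 41}.
v=37: a=37^3·(≡4), b=37^2·(≡32) mod 37; (4|37)=+1, (32|37)=-1; (−1)^{3·2·18}·(+1)^2·(-1)^3 = -1.
v=29: a=29^1·(≡18), b=29^1·(≡9) mod 29; (18|29)=-1, (9|29)=+1; (−1)^{1·1·14}·(-1)^1·(+1)^1 = -1.
v=2: v_2(a)=4, v_2(b)=-2; units ≡ 1, 1 (mod 8); ε·ε+αω+βω = 0·0+4·0+-2·0 ≡ 0  ⇒  (a,b)_2 = +1.
v=3: a=3^-2·(≡1), b=3^2·(≡2) mod 3; (1|3)=+1, (2|3)=-1; (−1)^{-2·2·1}·(+1)^2·(-1)^-2 = +1.
v=11: a=11^1·(≡8), b=11^1·(≡4) mod 11; (8|11)=-1, (4|11)=+1; (−1)^{1·1·5}·(-1)^1·(+1)^1 = +1.
v=41: a=41^1·(≡30), b=41^0·(≡28) mod 41; (30|41)=-1, (28|41)=-1; (−1)^{1·0·20}·(-1)^0·(-1)^1 = -1.
v=7: a=7^-3·(≡4), b=7^-4·(≡2) mod 7; (4|7)=+1, (2|7)=+1; (−1)^{-3·-4·3}·(+1)^-4·(+1)^-3 = +1.
v=5: a=5^1·(≡1), b=5^3·(≡4) mod 5; (1|5)=+1, (4|5)=+1; (−1)^{1·3·2}·(+1)^3·(+1)^1 = +1.
v=∞: 16937305 > 0 and 30305 > 0  ⇒  (a,b)_∞ = +1.
v=19: a=19^2·(≡18), b=19^1·(≡13) mod 19; (18|19)=-1, (13|19)=-1; (−1)^{2·1·9}·(-1)^1·(-1)^2 = -1.
Ram(16937305, 30305) = {19, 29, 37, 41}; no ℚ_19-point on the conic.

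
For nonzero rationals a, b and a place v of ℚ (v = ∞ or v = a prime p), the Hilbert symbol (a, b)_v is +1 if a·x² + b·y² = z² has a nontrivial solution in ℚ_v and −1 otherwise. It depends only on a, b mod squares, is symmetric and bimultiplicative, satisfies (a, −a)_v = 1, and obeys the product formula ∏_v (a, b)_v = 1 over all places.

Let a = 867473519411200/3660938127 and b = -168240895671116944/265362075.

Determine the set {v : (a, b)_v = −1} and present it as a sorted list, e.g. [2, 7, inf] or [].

[2, 23]

(a, b) ≡ (129766, -3) mod (ℚ^×)²; places V = {2, 3, 5, 7, 11, 13, 19, 23, 31, 37, ∞}.
(a,b)_11: α=-4, u≡7; β=-2, v≡10 (mod 11); (7|11)=-1, (10|11)=-1; sign (−1)^0·-1^-2·-1^-4 = +1.
(a,b)_13: α=5, u≡6; β=4, v≡9 (mod 13); (6|13)=-1, (9|13)=+1; sign (−1)^0·-1^4·+1^5 = +1.
(a,b)_23: α=1, u≡22; β=4, v≡14 (mod 23); (22|23)=-1, (14|23)=-1; sign (−1)^0·-1^4·-1^1 = -1.
(a,b)_37: α=0, u≡21; β=2, v≡36 (mod 37); (21|37)=+1, (36|37)=+1; sign (−1)^0·+1^2·+1^0 = +1.
(a,b)_19: α=0, u≡2; β=-2, v≡16 (mod 19); (2|19)=-1, (16|19)=+1; sign (−1)^0·-1^-2·+1^0 = +1.
(a,b)_31: α=1, u≡4; β=2, v≡19 (mod 31); (4|31)=+1, (19|31)=+1; sign (−1)^0·+1^2·+1^1 = +1.
(a,b)_2: α=17, β=4; u≡3, v≡5 (mod 8); ε(u)ε(v)=1·0, αω(v)=17·1, βω(u)=4·1; sum ≡ 1  ⇒  -1.
(a,b)_∞: sgn(129766)=+, sgn(-3)=−, so +1.
(a,b)_5: α=2, u≡4; β=-2, v≡2 (mod 5); (4|5)=+1, (2|5)=-1; sign (−1)^0·+1^-2·-1^2 = +1.
(a,b)_3: α=-6, u≡1; β=-5, v≡2 (mod 3); (1|3)=+1, (2|3)=-1; sign (−1)^0·+1^-5·-1^-6 = +1.
(a,b)_7: α=-3, u≡4; β=0, v≡4 (mod 7); (4|7)=+1, (4|7)=+1; sign (−1)^0·+1^0·+1^-3 = +1.
(129766, -3 / ℚ) ramifies at {2, 23}: a division algebra.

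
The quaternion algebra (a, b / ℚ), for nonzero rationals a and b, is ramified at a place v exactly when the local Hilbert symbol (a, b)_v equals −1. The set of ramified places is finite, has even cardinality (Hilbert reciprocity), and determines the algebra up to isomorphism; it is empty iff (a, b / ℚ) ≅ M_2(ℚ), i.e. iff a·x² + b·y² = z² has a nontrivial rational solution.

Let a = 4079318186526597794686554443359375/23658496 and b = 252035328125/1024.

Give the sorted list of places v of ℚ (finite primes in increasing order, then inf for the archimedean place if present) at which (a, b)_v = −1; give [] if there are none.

[29, 37]

Mod squares: a ≡ 1363783, b ≡ 329189. Check v ∈ {∞, 2, 5, 7, 19, 29, 31, 37, 41}.
v=37: a=37^3·(≡30), b=37^1·(≡35) mod 37; (30|37)=+1, (35|37)=-1; (−1)^{3·1·18}·(+1)^1·(-1)^3 = -1.
v=31: a=31^5·(≡4), b=31^1·(≡27) mod 31; (4|31)=+1, (27|31)=-1; (−1)^{5·1·15}·(+1)^1·(-1)^5 = +1.
v=29: a=29^1·(≡11), b=29^0·(≡2) mod 29; (11|29)=-1, (2|29)=-1; (−1)^{1·0·14}·(-1)^0·(-1)^1 = -1.
v=7: a=7^8·(≡2), b=7^3·(≡4) mod 7; (2|7)=+1, (4|7)=+1; (−1)^{8·3·3}·(+1)^3·(+1)^8 = +1.
v=5: a=5^12·(≡2), b=5^6·(≡4) mod 5; (2|5)=-1, (4|5)=+1; (−1)^{12·6·2}·(-1)^6·(+1)^12 = +1.
v=∞: 1363783 > 0 and 329189 > 0  ⇒  (a,b)_∞ = +1.
v=2: v_2(a)=-16, v_2(b)=-10; units ≡ 7, 5 (mod 8); ε·ε+αω+βω = 1·0+-16·1+-10·0 ≡ 0  ⇒  (a,b)_2 = +1.
v=41: a=41^3·(≡14), b=41^1·(≡19) mod 41; (14|41)=-1, (19|41)=-1; (−1)^{3·1·20}·(-1)^1·(-1)^3 = +1.
v=19: a=19^-2·(≡16), b=19^0·(≡12) mod 19; (16|19)=+1, (12|19)=-1; (−1)^{-2·0·9}·(+1)^0·(-1)^-2 = +1.
Ram(1363783, 329189) = {29, 37}; no ℚ_29-point on the conic.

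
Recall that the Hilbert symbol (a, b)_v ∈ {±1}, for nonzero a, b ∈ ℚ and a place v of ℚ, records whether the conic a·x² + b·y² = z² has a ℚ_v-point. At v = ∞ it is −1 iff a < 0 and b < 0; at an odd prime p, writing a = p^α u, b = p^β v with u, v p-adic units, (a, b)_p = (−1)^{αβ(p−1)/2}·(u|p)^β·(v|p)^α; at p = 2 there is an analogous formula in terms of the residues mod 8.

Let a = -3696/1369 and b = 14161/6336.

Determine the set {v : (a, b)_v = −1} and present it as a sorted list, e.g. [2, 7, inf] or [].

Mod squares: a ≡ -231, b ≡ 11. Check v ∈ {∞, 2, 3, 7, 11, 17, 37}.
v=37: a=37^-2·(≡4), b=37^0·(≡3) mod 37; (4|37)=+1, (3|37)=+1; (−1)^{-2·0·18}·(+1)^0·(+1)^-2 = +1.
v=7: a=7^1·(≡1), b=7^2·(≡2) mod 7; (1|7)=+1, (2|7)=+1; (−1)^{1·2·3}·(+1)^2·(+1)^1 = +1.
v=∞: -231 < 0 and 11 > 0  ⇒  (a,b)_∞ = +1.
v=11: a=11^1·(≡1), b=11^-1·(≡1) mod 11; (1|11)=+1, (1|11)=+1; (−1)^{1·-1·5}·(+1)^-1·(+1)^1 = -1.
v=17: a=17^0·(≡3), b=17^2·(≡14) mod 17; (3|17)=-1, (14|17)=-1; (−1)^{0·2·8}·(-1)^2·(-1)^0 = +1.
v=2: v_2(a)=4, v_2(b)=-6; units ≡ 1, 3 (mod 8); ε·ε+αω+βω = 0·1+4·1+-6·0 ≡ 0  ⇒  (a,b)_2 = +1.
v=3: a=3^1·(≡1), b=3^-2·(≡2) mod 3; (1|3)=+1, (2|3)=-1; (−1)^{1·-2·1}·(+1)^-2·(-1)^1 = -1.
Ram(-231, 11) = {3, 11}; no ℚ_3-point on the conic.

[3, 11]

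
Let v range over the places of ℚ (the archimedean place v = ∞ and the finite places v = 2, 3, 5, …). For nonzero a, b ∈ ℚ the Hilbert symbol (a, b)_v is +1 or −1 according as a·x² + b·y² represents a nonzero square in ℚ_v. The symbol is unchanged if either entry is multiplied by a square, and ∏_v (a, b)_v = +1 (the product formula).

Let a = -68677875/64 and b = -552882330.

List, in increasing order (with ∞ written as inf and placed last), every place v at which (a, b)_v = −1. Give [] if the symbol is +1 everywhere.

[2, 3, 5, 13, 19, inf]

(a, b) ≡ (-33915, -170170) mod (ℚ^×)²; places V = {2, 3, 5, 7, 11, 13, 17, 19, ∞}.
(a,b)_5: α=3, u≡3; β=1, v≡4 (mod 5); (3|5)=-1, (4|5)=+1; sign (−1)^0·-1^1·+1^3 = -1.
(a,b)_3: α=5, u≡2; β=2, v≡2 (mod 3); (2|3)=-1, (2|3)=-1; sign (−1)^0·-1^2·-1^5 = -1.
(a,b)_7: α=1, u≡5; β=1, v≡1 (mod 7); (5|7)=-1, (1|7)=+1; sign (−1)^1·-1^1·+1^1 = +1.
(a,b)_19: α=1, u≡7; β=2, v≡3 (mod 19); (7|19)=+1, (3|19)=-1; sign (−1)^0·+1^2·-1^1 = -1.
(a,b)_2: α=-6, β=1; u≡5, v≡3 (mod 8); ε(u)ε(v)=0·1, αω(v)=-6·1, βω(u)=1·1; sum ≡ 1  ⇒  -1.
(a,b)_13: α=0, u≡6; β=1, v≡12 (mod 13); (6|13)=-1, (12|13)=+1; sign (−1)^0·-1^1·+1^0 = -1.
(a,b)_11: α=0, u≡1; β=1, v≡6 (mod 11); (1|11)=+1, (6|11)=-1; sign (−1)^0·+1^1·-1^0 = +1.
(a,b)_∞: sgn(-33915)=−, sgn(-170170)=−, so -1.
(a,b)_17: α=1, u≡3; β=1, v≡6 (mod 17); (3|17)=-1, (6|17)=-1; sign (−1)^0·-1^1·-1^1 = +1.
(-33915, -170170 / ℚ) ramifies at {2, 3, 5, 13, 19, ∞}: a division algebra.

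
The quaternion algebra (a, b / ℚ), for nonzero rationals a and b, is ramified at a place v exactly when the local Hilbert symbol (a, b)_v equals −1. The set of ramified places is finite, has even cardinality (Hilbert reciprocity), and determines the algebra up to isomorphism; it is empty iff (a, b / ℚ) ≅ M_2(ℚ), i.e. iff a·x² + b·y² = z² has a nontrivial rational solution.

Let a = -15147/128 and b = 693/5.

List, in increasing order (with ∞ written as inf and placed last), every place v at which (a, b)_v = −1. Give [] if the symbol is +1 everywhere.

Mod squares: a ≡ -374, b ≡ 385. Check v ∈ {∞, 2, 3, 5, 7, 11, 17}.
v=∞: -374 < 0 and 385 > 0  ⇒  (a,b)_∞ = +1.
v=2: v_2(a)=-7, v_2(b)=0; units ≡ 5, 1 (mod 8); ε·ε+αω+βω = 0·0+-7·0+0·1 ≡ 0  ⇒  (a,b)_2 = +1.
v=11: a=11^1·(≡6), b=11^1·(≡6) mod 11; (6|11)=-1, (6|11)=-1; (−1)^{1·1·5}·(-1)^1·(-1)^1 = -1.
v=7: a=7^0·(≡4), b=7^1·(≡3) mod 7; (4|7)=+1, (3|7)=-1; (−1)^{0·1·3}·(+1)^1·(-1)^0 = +1.
v=17: a=17^1·(≡3), b=17^0·(≡6) mod 17; (3|17)=-1, (6|17)=-1; (−1)^{1·0·8}·(-1)^0·(-1)^1 = -1.
v=3: a=3^4·(≡1), b=3^2·(≡1) mod 3; (1|3)=+1, (1|3)=+1; (−1)^{4·2·1}·(+1)^2·(+1)^4 = +1.
v=5: a=5^0·(≡1), b=5^-1·(≡3) mod 5; (1|5)=+1, (3|5)=-1; (−1)^{0·-1·2}·(+1)^-1·(-1)^0 = +1.
|Ram(-374, 385)| = 2, even; anisotropic at {11, 17}.

[11, 17]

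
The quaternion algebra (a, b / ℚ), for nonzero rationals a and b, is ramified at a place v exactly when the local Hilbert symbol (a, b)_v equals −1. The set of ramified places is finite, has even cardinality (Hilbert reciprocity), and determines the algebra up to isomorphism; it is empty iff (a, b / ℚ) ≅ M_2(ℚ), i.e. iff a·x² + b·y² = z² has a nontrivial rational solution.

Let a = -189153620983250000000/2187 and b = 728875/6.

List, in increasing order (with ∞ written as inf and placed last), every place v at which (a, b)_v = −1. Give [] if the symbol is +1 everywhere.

(a, b) ≡ (-2310, 3570) mod (ℚ^×)²; places V = {2, 3, 5, 7, 11, 17, ∞}.
(a,b)_3: α=-7, u≡1; β=-1, v≡2 (mod 3); (1|3)=+1, (2|3)=-1; sign (−1)^1·+1^-1·-1^-7 = +1.
(a,b)_7: α=7, u≡6; β=3, v≡3 (mod 7); (6|7)=-1, (3|7)=-1; sign (−1)^1·-1^3·-1^7 = -1.
(a,b)_2: α=7, β=-1; u≡5, v≡1 (mod 8); ε(u)ε(v)=0·0, αω(v)=7·0, βω(u)=-1·1; sum ≡ 1  ⇒  -1.
(a,b)_5: α=9, u≡3; β=3, v≡1 (mod 5); (3|5)=-1, (1|5)=+1; sign (−1)^0·-1^3·+1^9 = -1.
(a,b)_∞: sgn(-2310)=−, sgn(3570)=+, so +1.
(a,b)_17: α=4, u≡13; β=1, v≡3 (mod 17); (13|17)=+1, (3|17)=-1; sign (−1)^0·+1^1·-1^4 = +1.
(a,b)_11: α=1, u≡7; β=0, v≡8 (mod 11); (7|11)=-1, (8|11)=-1; sign (−1)^0·-1^0·-1^1 = -1.
|Ram(-2310, 3570)| = 4, even; anisotropic at {2, 5, 7, 11}.

[2, 5, 7, 11]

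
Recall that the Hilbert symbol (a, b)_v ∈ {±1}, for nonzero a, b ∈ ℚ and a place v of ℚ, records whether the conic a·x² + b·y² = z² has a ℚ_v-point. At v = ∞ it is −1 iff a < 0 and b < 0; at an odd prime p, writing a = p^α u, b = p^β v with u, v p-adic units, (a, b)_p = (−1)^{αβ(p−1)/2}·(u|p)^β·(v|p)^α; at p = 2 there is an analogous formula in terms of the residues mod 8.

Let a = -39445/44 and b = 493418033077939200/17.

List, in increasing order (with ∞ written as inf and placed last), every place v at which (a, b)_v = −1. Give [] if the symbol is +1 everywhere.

[7, 11, 19, 23]

(a, b) ≡ (-8855, 10659) mod (ℚ^×)²; places V = {2, 3, 5, 7, 11, 17, 19, 23, ∞}.
(a,b)_3: α=0, u≡1; β=5, v≡1 (mod 3); (1|3)=+1, (1|3)=+1; sign (−1)^0·+1^5·+1^0 = +1.
(a,b)_7: α=3, u≡2; β=2, v≡6 (mod 7); (2|7)=+1, (6|7)=-1; sign (−1)^0·+1^2·-1^3 = -1.
(a,b)_2: α=-2, β=10; u≡1, v≡3 (mod 8); ε(u)ε(v)=0·1, αω(v)=-2·1, βω(u)=10·0; sum ≡ 0  ⇒  +1.
(a,b)_19: α=0, u≡3; β=1, v≡15 (mod 19); (3|19)=-1, (15|19)=-1; sign (−1)^0·-1^1·-1^0 = -1.
(a,b)_∞: sgn(-8855)=−, sgn(10659)=+, so +1.
(a,b)_17: α=0, u≡8; β=-1, v≡1 (mod 17); (8|17)=+1, (1|17)=+1; sign (−1)^0·+1^-1·+1^0 = +1.
(a,b)_5: α=1, u≡4; β=2, v≡4 (mod 5); (4|5)=+1, (4|5)=+1; sign (−1)^0·+1^2·+1^1 = +1.
(a,b)_11: α=-1, u≡3; β=5, v≡9 (mod 11); (3|11)=+1, (9|11)=+1; sign (−1)^1·+1^5·+1^-1 = -1.
(a,b)_23: α=1, u≡18; β=2, v≡15 (mod 23); (18|23)=+1, (15|23)=-1; sign (−1)^0·+1^2·-1^1 = -1.
|Ram(-8855, 10659)| = 4, even; anisotropic at {7, 11, 19, 23}.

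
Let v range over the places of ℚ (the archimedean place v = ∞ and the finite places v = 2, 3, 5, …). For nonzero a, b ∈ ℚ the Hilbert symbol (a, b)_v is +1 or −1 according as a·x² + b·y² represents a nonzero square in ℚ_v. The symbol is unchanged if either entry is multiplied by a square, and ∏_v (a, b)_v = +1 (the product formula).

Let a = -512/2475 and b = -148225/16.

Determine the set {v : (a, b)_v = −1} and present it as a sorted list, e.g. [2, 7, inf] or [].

[11, inf]

Mod squares: a ≡ -22, b ≡ -1. Check v ∈ {∞, 2, 3, 5, 7, 11}.
v=7: a=7^0·(≡5), b=7^2·(≡3) mod 7; (5|7)=-1, (3|7)=-1; (−1)^{0·2·3}·(-1)^2·(-1)^0 = +1.
v=11: a=11^-1·(≡1), b=11^2·(≡8) mod 11; (1|11)=+1, (8|11)=-1; (−1)^{-1·2·5}·(+1)^2·(-1)^-1 = -1.
v=3: a=3^-2·(≡2), b=3^0·(≡2) mod 3; (2|3)=-1, (2|3)=-1; (−1)^{-2·0·1}·(-1)^0·(-1)^-2 = +1.
v=∞: -22 < 0 and -1 < 0  ⇒  (a,b)_∞ = -1.
v=2: v_2(a)=9, v_2(b)=-4; units ≡ 5, 7 (mod 8); ε·ε+αω+βω = 0·1+9·0+-4·1 ≡ 0  ⇒  (a,b)_2 = +1.
v=5: a=5^-2·(≡2), b=5^2·(≡1) mod 5; (2|5)=-1, (1|5)=+1; (−1)^{-2·2·2}·(-1)^2·(+1)^-2 = +1.
Ram(-22, -1) = {11, ∞}; no ℚ_11-point on the conic.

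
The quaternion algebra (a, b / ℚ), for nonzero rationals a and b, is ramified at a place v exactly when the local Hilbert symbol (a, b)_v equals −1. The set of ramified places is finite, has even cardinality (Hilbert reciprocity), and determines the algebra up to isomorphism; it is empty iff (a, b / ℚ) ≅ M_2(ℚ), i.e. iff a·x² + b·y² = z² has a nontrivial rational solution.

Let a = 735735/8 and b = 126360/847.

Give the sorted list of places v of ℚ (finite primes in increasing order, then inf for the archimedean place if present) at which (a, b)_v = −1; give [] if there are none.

[2, 7, 11, 13]

(a, b) ≡ (30030, 2730) mod (ℚ^×)²; places V = {2, 3, 5, 7, 11, 13, ∞}.
(a,b)_5: α=1, u≡4; β=1, v≡1 (mod 5); (4|5)=+1, (1|5)=+1; sign (−1)^0·+1^1·+1^1 = +1.
(a,b)_2: α=-3, β=3; u≡7, v≡5 (mod 8); ε(u)ε(v)=1·0, αω(v)=-3·1, βω(u)=3·0; sum ≡ 1  ⇒  -1.
(a,b)_3: α=1, u≡2; β=5, v≡1 (mod 3); (2|3)=-1, (1|3)=+1; sign (−1)^1·-1^5·+1^1 = +1.
(a,b)_11: α=1, u≡2; β=-2, v≡2 (mod 11); (2|11)=-1, (2|11)=-1; sign (−1)^0·-1^-2·-1^1 = -1.
(a,b)_13: α=1, u≡4; β=1, v≡11 (mod 13); (4|13)=+1, (11|13)=-1; sign (−1)^0·+1^1·-1^1 = -1.
(a,b)_∞: sgn(30030)=+, sgn(2730)=+, so +1.
(a,b)_7: α=3, u≡3; β=-1, v≡5 (mod 7); (3|7)=-1, (5|7)=-1; sign (−1)^1·-1^-1·-1^3 = -1.
|Ram(30030, 2730)| = 4, even; anisotropic at {2, 7, 11, 13}.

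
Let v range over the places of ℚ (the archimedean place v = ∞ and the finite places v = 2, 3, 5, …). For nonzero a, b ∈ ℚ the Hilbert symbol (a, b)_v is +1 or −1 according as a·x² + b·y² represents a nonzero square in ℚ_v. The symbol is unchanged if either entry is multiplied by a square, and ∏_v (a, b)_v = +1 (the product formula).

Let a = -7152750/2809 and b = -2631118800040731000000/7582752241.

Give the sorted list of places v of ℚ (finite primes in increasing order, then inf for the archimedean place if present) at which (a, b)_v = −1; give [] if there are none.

Mod squares: a ≡ -110, b ≡ -19019. Check v ∈ {∞, 2, 3, 5, 7, 11, 13, 17, 19, 31, 53}.
v=19: a=19^0·(≡16), b=19^1·(≡7) mod 19; (16|19)=+1, (7|19)=+1; (−1)^{0·1·9}·(+1)^1·(+1)^0 = +1.
v=11: a=11^1·(≡1), b=11^3·(≡1) mod 11; (1|11)=+1, (1|11)=+1; (−1)^{1·3·5}·(+1)^3·(+1)^1 = -1.
v=13: a=13^0·(≡6), b=13^3·(≡2) mod 13; (6|13)=-1, (2|13)=-1; (−1)^{0·3·6}·(-1)^3·(-1)^0 = -1.
v=53: a=53^-2·(≡24), b=53^-4·(≡45) mod 53; (24|53)=+1, (45|53)=-1; (−1)^{-2·-4·26}·(+1)^-4·(-1)^-2 = +1.
v=7: a=7^0·(≡2), b=7^1·(≡3) mod 7; (2|7)=+1, (3|7)=-1; (−1)^{0·1·3}·(+1)^1·(-1)^0 = +1.
v=5: a=5^3·(≡2), b=5^6·(≡1) mod 5; (2|5)=-1, (1|5)=+1; (−1)^{3·6·2}·(-1)^6·(+1)^3 = +1.
v=3: a=3^2·(≡1), b=3^4·(≡1) mod 3; (1|3)=+1, (1|3)=+1; (−1)^{2·4·1}·(+1)^4·(+1)^2 = +1.
v=2: v_2(a)=1, v_2(b)=6; units ≡ 1, 5 (mod 8); ε·ε+αω+βω = 0·0+1·1+6·0 ≡ 1  ⇒  (a,b)_2 = -1.
v=31: a=31^0·(≡10), b=31^-2·(≡22) mod 31; (10|31)=+1, (22|31)=-1; (−1)^{0·-2·15}·(+1)^-2·(-1)^0 = +1.
v=∞: -110 < 0 and -19019 < 0  ⇒  (a,b)_∞ = -1.
v=17: a=17^2·(≡9), b=17^4·(≡2) mod 17; (9|17)=+1, (2|17)=+1; (−1)^{2·4·8}·(+1)^4·(+1)^2 = +1.
Ram(-110, -19019) = {2, 11, 13, ∞}; no ℚ_2-point on the conic.

[2, 11, 13, inf]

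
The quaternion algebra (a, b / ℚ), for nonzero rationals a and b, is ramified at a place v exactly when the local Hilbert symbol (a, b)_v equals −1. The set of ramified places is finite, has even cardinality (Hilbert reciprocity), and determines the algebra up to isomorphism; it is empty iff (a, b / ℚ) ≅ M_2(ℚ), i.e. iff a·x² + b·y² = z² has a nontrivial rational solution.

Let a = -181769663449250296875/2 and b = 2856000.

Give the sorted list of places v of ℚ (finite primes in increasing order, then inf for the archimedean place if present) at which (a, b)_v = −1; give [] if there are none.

[5, 17]

Mod squares: a ≡ -182, b ≡ 1785. Check v ∈ {∞, 2, 3, 5, 7, 13, 17, 23}.
v=∞: -182 < 0 and 1785 > 0  ⇒  (a,b)_∞ = +1.
v=3: a=3^10·(≡1), b=3^1·(≡1) mod 3; (1|3)=+1, (1|3)=+1; (−1)^{10·1·1}·(+1)^1·(+1)^10 = +1.
v=13: a=13^1·(≡3), b=13^0·(≡4) mod 13; (3|13)=+1, (4|13)=+1; (−1)^{1·0·6}·(+1)^0·(+1)^1 = +1.
v=23: a=23^2·(≡9), b=23^0·(≡21) mod 23; (9|23)=+1, (21|23)=-1; (−1)^{2·0·11}·(+1)^0·(-1)^2 = +1.
v=17: a=17^4·(≡5), b=17^1·(≡6) mod 17; (5|17)=-1, (6|17)=-1; (−1)^{4·1·8}·(-1)^1·(-1)^4 = -1.
v=2: v_2(a)=-1, v_2(b)=6; units ≡ 5, 1 (mod 8); ε·ε+αω+βω = 0·0+-1·0+6·1 ≡ 0  ⇒  (a,b)_2 = +1.
v=7: a=7^3·(≡4), b=7^1·(≡5) mod 7; (4|7)=+1, (5|7)=-1; (−1)^{3·1·3}·(+1)^1·(-1)^3 = +1.
v=5: a=5^6·(≡3), b=5^3·(≡3) mod 5; (3|5)=-1, (3|5)=-1; (−1)^{6·3·2}·(-1)^3·(-1)^6 = -1.
(-182, 1785 / ℚ) ramifies at {5, 17}: a division algebra.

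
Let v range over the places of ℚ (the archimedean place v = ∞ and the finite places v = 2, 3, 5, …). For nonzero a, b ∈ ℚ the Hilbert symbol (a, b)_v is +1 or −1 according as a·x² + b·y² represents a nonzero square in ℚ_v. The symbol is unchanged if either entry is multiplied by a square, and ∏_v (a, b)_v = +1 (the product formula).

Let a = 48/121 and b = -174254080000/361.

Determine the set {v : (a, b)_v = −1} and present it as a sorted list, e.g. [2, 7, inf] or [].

Mod squares: a ≡ 3, b ≡ -17017. Check v ∈ {∞, 2, 3, 5, 7, 11, 13, 17, 19}.
v=2: v_2(a)=4, v_2(b)=14; units ≡ 3, 7 (mod 8); ε·ε+αω+βω = 1·1+4·0+14·1 ≡ 1  ⇒  (a,b)_2 = -1.
v=5: a=5^0·(≡3), b=5^4·(≡2) mod 5; (3|5)=-1, (2|5)=-1; (−1)^{0·4·2}·(-1)^4·(-1)^0 = +1.
v=3: a=3^1·(≡1), b=3^0·(≡2) mod 3; (1|3)=+1, (2|3)=-1; (−1)^{1·0·1}·(+1)^0·(-1)^1 = -1.
v=19: a=19^0·(≡15), b=19^-2·(≡11) mod 19; (15|19)=-1, (11|19)=+1; (−1)^{0·-2·9}·(-1)^-2·(+1)^0 = +1.
v=11: a=11^-2·(≡4), b=11^1·(≡9) mod 11; (4|11)=+1, (9|11)=+1; (−1)^{-2·1·5}·(+1)^1·(+1)^-2 = +1.
v=7: a=7^0·(≡3), b=7^1·(≡3) mod 7; (3|7)=-1, (3|7)=-1; (−1)^{0·1·3}·(-1)^1·(-1)^0 = -1.
v=17: a=17^0·(≡7), b=17^1·(≡8) mod 17; (7|17)=-1, (8|17)=+1; (−1)^{0·1·8}·(-1)^1·(+1)^0 = -1.
v=∞: 3 > 0 and -17017 < 0  ⇒  (a,b)_∞ = +1.
v=13: a=13^0·(≡12), b=13^1·(≡12) mod 13; (12|13)=+1, (12|13)=+1; (−1)^{0·1·6}·(+1)^1·(+1)^0 = +1.
Ram(3, -17017) = {2, 3, 7, 17}; no ℚ_2-point on the conic.

[2, 3, 7, 17]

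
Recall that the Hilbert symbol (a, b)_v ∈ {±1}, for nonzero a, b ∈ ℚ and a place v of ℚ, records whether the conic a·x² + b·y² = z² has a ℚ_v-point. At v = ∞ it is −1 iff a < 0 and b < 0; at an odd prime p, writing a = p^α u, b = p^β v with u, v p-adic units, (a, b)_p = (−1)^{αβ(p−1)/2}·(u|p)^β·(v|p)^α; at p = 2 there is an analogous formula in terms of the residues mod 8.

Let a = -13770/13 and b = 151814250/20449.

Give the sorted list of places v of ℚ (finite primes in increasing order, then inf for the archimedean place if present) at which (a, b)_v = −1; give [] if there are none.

[2, 5]

(a, b) ≡ (-2210, 170) mod (ℚ^×)²; places V = {2, 3, 5, 7, 11, 13, 17, ∞}.
(a,b)_17: α=1, u≡7; β=1, v≡10 (mod 17); (7|17)=-1, (10|17)=-1; sign (−1)^0·-1^1·-1^1 = +1.
(a,b)_∞: sgn(-2210)=−, sgn(170)=+, so +1.
(a,b)_7: α=0, u≡1; β=2, v≡4 (mod 7); (1|7)=+1, (4|7)=+1; sign (−1)^0·+1^2·+1^0 = +1.
(a,b)_3: α=4, u≡1; β=6, v≡2 (mod 3); (1|3)=+1, (2|3)=-1; sign (−1)^0·+1^6·-1^4 = +1.
(a,b)_2: α=1, β=1; u≡7, v≡5 (mod 8); ε(u)ε(v)=1·0, αω(v)=1·1, βω(u)=1·0; sum ≡ 1  ⇒  -1.
(a,b)_5: α=1, u≡2; β=3, v≡1 (mod 5); (2|5)=-1, (1|5)=+1; sign (−1)^0·-1^3·+1^1 = -1.
(a,b)_13: α=-1, u≡10; β=-2, v≡4 (mod 13); (10|13)=+1, (4|13)=+1; sign (−1)^0·+1^-2·+1^-1 = +1.
(a,b)_11: α=0, u≡1; β=-2, v≡4 (mod 11); (1|11)=+1, (4|11)=+1; sign (−1)^0·+1^-2·+1^0 = +1.
Ram(-2210, 170) = {2, 5}; no ℚ_2-point on the conic.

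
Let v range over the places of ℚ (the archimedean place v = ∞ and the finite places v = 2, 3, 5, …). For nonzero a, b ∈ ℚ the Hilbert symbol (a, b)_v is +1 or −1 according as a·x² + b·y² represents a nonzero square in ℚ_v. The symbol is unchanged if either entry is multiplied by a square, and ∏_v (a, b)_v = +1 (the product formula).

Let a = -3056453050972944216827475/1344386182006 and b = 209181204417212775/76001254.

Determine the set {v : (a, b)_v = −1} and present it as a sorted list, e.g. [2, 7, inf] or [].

Mod squares: a ≡ -24451746, b ≡ 71706. Check v ∈ {∞, 2, 3, 5, 7, 11, 17, 19, 23, 31, 37, 41}.
v=19: a=19^-3·(≡12), b=19^-1·(≡14) mod 19; (12|19)=-1, (14|19)=-1; (−1)^{-3·-1·9}·(-1)^-1·(-1)^-3 = -1.
v=11: a=11^3·(≡4), b=11^2·(≡6) mod 11; (4|11)=+1, (6|11)=-1; (−1)^{3·2·5}·(+1)^2·(-1)^3 = -1.
v=2: v_2(a)=-1, v_2(b)=-1; units ≡ 7, 5 (mod 8); ε·ε+αω+βω = 1·0+-1·1+-1·0 ≡ 1  ⇒  (a,b)_2 = -1.
v=17: a=17^-1·(≡1), b=17^-1·(≡16) mod 17; (1|17)=+1, (16|17)=+1; (−1)^{-1·-1·8}·(+1)^-1·(+1)^-1 = +1.
v=7: a=7^-8·(≡3), b=7^-6·(≡3) mod 7; (3|7)=-1, (3|7)=-1; (−1)^{-8·-6·3}·(-1)^-6·(-1)^-8 = +1.
v=3: a=3^11·(≡1), b=3^7·(≡1) mod 3; (1|3)=+1, (1|3)=+1; (−1)^{11·7·1}·(+1)^7·(+1)^11 = -1.
v=∞: -24451746 < 0 and 71706 > 0  ⇒  (a,b)_∞ = +1.
v=31: a=31^3·(≡21), b=31^2·(≡23) mod 31; (21|31)=-1, (23|31)=-1; (−1)^{3·2·15}·(-1)^2·(-1)^3 = -1.
v=5: a=5^2·(≡1), b=5^2·(≡4) mod 5; (1|5)=+1, (4|5)=+1; (−1)^{2·2·2}·(+1)^2·(+1)^2 = +1.
v=37: a=37^1·(≡36), b=37^1·(≡14) mod 37; (36|37)=+1, (14|37)=-1; (−1)^{1·1·18}·(+1)^1·(-1)^1 = -1.
v=23: a=23^4·(≡17), b=23^2·(≡17) mod 23; (17|23)=-1, (17|23)=-1; (−1)^{4·2·11}·(-1)^2·(-1)^4 = +1.
v=41: a=41^2·(≡40), b=41^2·(≡24) mod 41; (40|41)=+1, (24|41)=-1; (−1)^{2·2·20}·(+1)^2·(-1)^2 = +1.
(-24451746, 71706 / ℚ) ramifies at {2, 3, 11, 19, 31, 37}: a division algebra.

[2, 3, 11, 19, 31, 37]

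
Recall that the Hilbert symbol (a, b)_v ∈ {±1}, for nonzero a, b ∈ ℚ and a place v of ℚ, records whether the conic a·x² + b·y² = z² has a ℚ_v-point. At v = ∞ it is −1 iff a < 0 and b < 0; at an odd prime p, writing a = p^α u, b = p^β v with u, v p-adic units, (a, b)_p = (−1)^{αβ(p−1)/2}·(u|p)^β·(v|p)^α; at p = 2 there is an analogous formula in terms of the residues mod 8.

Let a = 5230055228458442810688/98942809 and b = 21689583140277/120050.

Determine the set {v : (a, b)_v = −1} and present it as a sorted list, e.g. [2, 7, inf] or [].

(a, b) ≡ (1291677, 26) mod (ℚ^×)²; places V = {2, 3, 5, 7, 13, 17, 19, 29, 31, 43, ∞}.
(a,b)_7: α=-6, u≡1; β=-4, v≡3 (mod 7); (1|7)=+1, (3|7)=-1; sign (−1)^0·+1^-4·-1^-6 = +1.
(a,b)_19: α=1, u≡5; β=2, v≡4 (mod 19); (5|19)=+1, (4|19)=+1; sign (−1)^0·+1^2·+1^1 = +1.
(a,b)_29: α=-2, u≡12; β=0, v≡10 (mod 29); (12|29)=-1, (10|29)=-1; sign (−1)^0·-1^0·-1^-2 = +1.
(a,b)_∞: sgn(1291677)=+, sgn(26)=+, so +1.
(a,b)_31: α=3, u≡29; β=2, v≡22 (mod 31); (29|31)=-1, (22|31)=-1; sign (−1)^0·-1^2·-1^3 = -1.
(a,b)_43: α=3, u≡25; β=2, v≡29 (mod 43); (25|43)=+1, (29|43)=-1; sign (−1)^0·+1^2·-1^3 = -1.
(a,b)_3: α=7, u≡2; β=2, v≡2 (mod 3); (2|3)=-1, (2|3)=-1; sign (−1)^0·-1^2·-1^7 = -1.
(a,b)_2: α=6, β=-1; u≡5, v≡5 (mod 8); ε(u)ε(v)=0·0, αω(v)=6·1, βω(u)=-1·1; sum ≡ 1  ⇒  -1.
(a,b)_5: α=0, u≡2; β=-2, v≡1 (mod 5); (2|5)=-1, (1|5)=+1; sign (−1)^0·-1^-2·+1^0 = +1.
(a,b)_17: α=3, u≡15; β=2, v≡13 (mod 17); (15|17)=+1, (13|17)=+1; sign (−1)^0·+1^2·+1^3 = +1.
(a,b)_13: α=2, u≡3; β=1, v≡6 (mod 13); (3|13)=+1, (6|13)=-1; sign (−1)^0·+1^1·-1^2 = +1.
Ram(1291677, 26) = {2, 3, 31, 43}; no ℚ_2-point on the conic.

[2, 3, 31, 43]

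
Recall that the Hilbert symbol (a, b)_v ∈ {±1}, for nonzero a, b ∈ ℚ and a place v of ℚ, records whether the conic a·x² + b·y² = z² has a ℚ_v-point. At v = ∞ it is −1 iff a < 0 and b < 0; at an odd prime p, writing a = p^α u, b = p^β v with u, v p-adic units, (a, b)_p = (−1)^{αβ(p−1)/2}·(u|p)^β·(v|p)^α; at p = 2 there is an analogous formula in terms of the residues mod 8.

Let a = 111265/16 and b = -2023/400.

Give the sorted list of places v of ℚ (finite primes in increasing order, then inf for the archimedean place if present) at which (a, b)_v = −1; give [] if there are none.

(a, b) ≡ (385, -7) mod (ℚ^×)²; places V = {2, 5, 7, 11, 17, ∞}.
(a,b)_5: α=1, u≡3; β=-2, v≡2 (mod 5); (3|5)=-1, (2|5)=-1; sign (−1)^0·-1^-2·-1^1 = -1.
(a,b)_∞: sgn(385)=+, sgn(-7)=−, so +1.
(a,b)_2: α=-4, β=-4; u≡1, v≡1 (mod 8); ε(u)ε(v)=0·0, αω(v)=-4·0, βω(u)=-4·0; sum ≡ 0  ⇒  +1.
(a,b)_7: α=1, u≡6; β=1, v≡5 (mod 7); (6|7)=-1, (5|7)=-1; sign (−1)^1·-1^1·-1^1 = -1.
(a,b)_11: α=1, u≡10; β=0, v≡3 (mod 11); (10|11)=-1, (3|11)=+1; sign (−1)^0·-1^0·+1^1 = +1.
(a,b)_17: α=2, u≡6; β=2, v≡3 (mod 17); (6|17)=-1, (3|17)=-1; sign (−1)^0·-1^2·-1^2 = +1.
Ram(385, -7) = {5, 7}; no ℚ_5-point on the conic.

[5, 7]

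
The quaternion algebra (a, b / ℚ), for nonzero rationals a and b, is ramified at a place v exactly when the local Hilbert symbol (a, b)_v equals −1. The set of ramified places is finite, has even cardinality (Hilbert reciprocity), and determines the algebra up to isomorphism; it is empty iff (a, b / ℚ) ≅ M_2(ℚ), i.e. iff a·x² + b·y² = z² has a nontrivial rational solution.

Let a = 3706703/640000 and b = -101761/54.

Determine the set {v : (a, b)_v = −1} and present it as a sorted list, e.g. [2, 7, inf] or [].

[3, 13]

(a, b) ≡ (143, -6) mod (ℚ^×)²; places V = {2, 3, 5, 7, 11, 13, 23, 29, ∞}.
(a,b)_11: α=1, u≡6; β=2, v≡5 (mod 11); (6|11)=-1, (5|11)=+1; sign (−1)^0·-1^2·+1^1 = +1.
(a,b)_23: α=2, u≡19; β=0, v≡19 (mod 23); (19|23)=-1, (19|23)=-1; sign (−1)^0·-1^0·-1^2 = +1.
(a,b)_13: α=1, u≡8; β=0, v≡8 (mod 13); (8|13)=-1, (8|13)=-1; sign (−1)^0·-1^0·-1^1 = -1.
(a,b)_∞: sgn(143)=+, sgn(-6)=−, so +1.
(a,b)_3: α=0, u≡2; β=-3, v≡1 (mod 3); (2|3)=-1, (1|3)=+1; sign (−1)^0·-1^-3·+1^0 = -1.
(a,b)_5: α=-4, u≡2; β=0, v≡1 (mod 5); (2|5)=-1, (1|5)=+1; sign (−1)^0·-1^0·+1^-4 = +1.
(a,b)_29: α=0, u≡19; β=2, v≡23 (mod 29); (19|29)=-1, (23|29)=+1; sign (−1)^0·-1^2·+1^0 = +1.
(a,b)_2: α=-10, β=-1; u≡7, v≡5 (mod 8); ε(u)ε(v)=1·0, αω(v)=-10·1, βω(u)=-1·0; sum ≡ 0  ⇒  +1.
(a,b)_7: α=2, u≡3; β=0, v≡1 (mod 7); (3|7)=-1, (1|7)=+1; sign (−1)^0·-1^0·+1^2 = +1.
Ram(143, -6) = {3, 13}; no ℚ_3-point on the conic.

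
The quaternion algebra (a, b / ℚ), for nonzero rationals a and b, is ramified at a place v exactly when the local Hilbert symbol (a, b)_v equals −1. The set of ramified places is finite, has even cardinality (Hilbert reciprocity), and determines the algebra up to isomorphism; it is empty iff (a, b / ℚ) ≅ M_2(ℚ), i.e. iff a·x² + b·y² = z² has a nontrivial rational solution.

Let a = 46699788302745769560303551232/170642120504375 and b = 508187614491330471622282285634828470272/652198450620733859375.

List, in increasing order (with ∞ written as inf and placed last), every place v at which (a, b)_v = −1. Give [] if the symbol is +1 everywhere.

(a, b) ≡ (94829, 226366) mod (ℚ^×)²; places V = {2, 3, 5, 7, 11, 13, 17, 19, 23, 29, 31, 37, ∞}.
(a,b)_11: α=6, u≡1; β=10, v≡7 (mod 11); (1|11)=+1, (7|11)=-1; sign (−1)^0·+1^10·-1^6 = +1.
(a,b)_2: α=8, β=11; u≡5, v≡7 (mod 8); ε(u)ε(v)=0·1, αω(v)=8·0, βω(u)=11·1; sum ≡ 1  ⇒  -1.
(a,b)_∞: sgn(94829)=+, sgn(226366)=+, so +1.
(a,b)_29: α=-2, u≡13; β=-2, v≡26 (mod 29); (13|29)=+1, (26|29)=-1; sign (−1)^0·+1^-2·-1^-2 = +1.
(a,b)_37: α=2, u≡8; β=3, v≡32 (mod 37); (8|37)=-1, (32|37)=-1; sign (−1)^0·-1^3·-1^2 = -1.
(a,b)_13: α=-2, u≡11; β=-2, v≡3 (mod 13); (11|13)=-1, (3|13)=+1; sign (−1)^0·-1^-2·+1^-2 = +1.
(a,b)_3: α=18, u≡2; β=22, v≡1 (mod 3); (2|3)=-1, (1|3)=+1; sign (−1)^0·-1^22·+1^18 = +1.
(a,b)_17: α=-4, u≡10; β=-6, v≡6 (mod 17); (10|17)=-1, (6|17)=-1; sign (−1)^0·-1^-6·-1^-4 = +1.
(a,b)_5: α=-4, u≡1; β=-6, v≡1 (mod 5); (1|5)=+1, (1|5)=+1; sign (−1)^0·+1^-6·+1^-4 = +1.
(a,b)_7: α=3, u≡2; β=3, v≡6 (mod 7); (2|7)=+1, (6|7)=-1; sign (−1)^1·+1^3·-1^3 = +1.
(a,b)_19: α=1, u≡15; β=1, v≡17 (mod 19); (15|19)=-1, (17|19)=+1; sign (−1)^1·-1^1·+1^1 = +1.
(a,b)_31: α=3, u≡13; β=4, v≡16 (mod 31); (13|31)=-1, (16|31)=+1; sign (−1)^0·-1^4·+1^3 = +1.
(a,b)_23: α=-1, u≡12; β=-3, v≡20 (mod 23); (12|23)=+1, (20|23)=-1; sign (−1)^1·+1^-3·-1^-1 = +1.
(94829, 226366 / ℚ) ramifies at {2, 37}: a division algebra.

[2, 37]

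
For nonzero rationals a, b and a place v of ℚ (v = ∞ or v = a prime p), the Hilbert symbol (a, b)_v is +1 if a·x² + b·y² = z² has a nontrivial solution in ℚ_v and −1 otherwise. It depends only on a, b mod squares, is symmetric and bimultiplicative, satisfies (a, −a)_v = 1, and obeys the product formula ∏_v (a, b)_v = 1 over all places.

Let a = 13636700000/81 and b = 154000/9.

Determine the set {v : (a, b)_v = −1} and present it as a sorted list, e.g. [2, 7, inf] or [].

[5, 7, 11, 23]

(a, b) ≡ (230, 385) mod (ℚ^×)²; places V = {2, 3, 5, 7, 11, 23, ∞}.
(a,b)_3: α=-4, u≡2; β=-2, v≡1 (mod 3); (2|3)=-1, (1|3)=+1; sign (−1)^0·-1^-2·+1^-4 = +1.
(a,b)_5: α=5, u≡4; β=3, v≡3 (mod 5); (4|5)=+1, (3|5)=-1; sign (−1)^0·+1^3·-1^5 = -1.
(a,b)_7: α=2, u≡5; β=1, v≡3 (mod 7); (5|7)=-1, (3|7)=-1; sign (−1)^0·-1^1·-1^2 = -1.
(a,b)_∞: sgn(230)=+, sgn(385)=+, so +1.
(a,b)_11: α=2, u≡7; β=1, v≡7 (mod 11); (7|11)=-1, (7|11)=-1; sign (−1)^0·-1^1·-1^2 = -1.
(a,b)_23: α=1, u≡17; β=0, v≡17 (mod 23); (17|23)=-1, (17|23)=-1; sign (−1)^0·-1^0·-1^1 = -1.
(a,b)_2: α=5, β=4; u≡3, v≡1 (mod 8); ε(u)ε(v)=1·0, αω(v)=5·0, βω(u)=4·1; sum ≡ 0  ⇒  +1.
(230, 385 / ℚ) ramifies at {5, 7, 11, 23}: a division algebra.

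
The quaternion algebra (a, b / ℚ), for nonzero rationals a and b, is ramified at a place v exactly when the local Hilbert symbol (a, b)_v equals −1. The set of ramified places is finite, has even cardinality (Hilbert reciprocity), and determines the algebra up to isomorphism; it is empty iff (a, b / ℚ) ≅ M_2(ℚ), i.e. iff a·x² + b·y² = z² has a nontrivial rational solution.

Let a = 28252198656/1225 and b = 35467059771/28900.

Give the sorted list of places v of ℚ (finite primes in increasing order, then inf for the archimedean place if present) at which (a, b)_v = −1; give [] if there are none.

Mod squares: a ≡ 1362471, b ≡ 23318251. Check v ∈ {∞, 2, 3, 5, 7, 11, 13, 17, 19, 23, 37, 41, 47, 53}.
v=41: a=41^1·(≡1), b=41^0·(≡22) mod 41; (1|41)=+1, (22|41)=-1; (−1)^{1·0·20}·(+1)^0·(-1)^1 = -1.
v=53: a=53^1·(≡22), b=53^1·(≡31) mod 53; (22|53)=-1, (31|53)=-1; (−1)^{1·1·26}·(-1)^1·(-1)^1 = +1.
v=19: a=19^1·(≡15), b=19^0·(≡7) mod 19; (15|19)=-1, (7|19)=+1; (−1)^{1·0·9}·(-1)^0·(+1)^1 = +1.
v=47: a=47^0·(≡11), b=47^1·(≡6) mod 47; (11|47)=-1, (6|47)=+1; (−1)^{0·1·23}·(-1)^1·(+1)^0 = -1.
v=37: a=37^0·(≡6), b=37^1·(≡15) mod 37; (6|37)=-1, (15|37)=-1; (−1)^{0·1·18}·(-1)^1·(-1)^0 = -1.
v=17: a=17^0·(≡10), b=17^-2·(≡12) mod 17; (10|17)=-1, (12|17)=-1; (−1)^{0·-2·8}·(-1)^-2·(-1)^0 = +1.
v=13: a=13^0·(≡2), b=13^2·(≡7) mod 13; (2|13)=-1, (7|13)=-1; (−1)^{0·2·6}·(-1)^2·(-1)^0 = +1.
v=11: a=11^1·(≡3), b=11^1·(≡9) mod 11; (3|11)=+1, (9|11)=+1; (−1)^{1·1·5}·(+1)^1·(+1)^1 = -1.
v=23: a=23^0·(≡5), b=23^1·(≡5) mod 23; (5|23)=-1, (5|23)=-1; (−1)^{0·1·11}·(-1)^1·(-1)^0 = -1.
v=2: v_2(a)=8, v_2(b)=-2; units ≡ 7, 3 (mod 8); ε·ε+αω+βω = 1·1+8·1+-2·0 ≡ 1  ⇒  (a,b)_2 = -1.
v=∞: 1362471 > 0 and 23318251 > 0  ⇒  (a,b)_∞ = +1.
v=3: a=3^5·(≡2), b=3^2·(≡1) mod 3; (2|3)=-1, (1|3)=+1; (−1)^{5·2·1}·(-1)^2·(+1)^5 = +1.
v=5: a=5^-2·(≡4), b=5^-2·(≡1) mod 5; (4|5)=+1, (1|5)=+1; (−1)^{-2·-2·2}·(+1)^-2·(+1)^-2 = +1.
v=7: a=7^-2·(≡6), b=7^0·(≡6) mod 7; (6|7)=-1, (6|7)=-1; (−1)^{-2·0·3}·(-1)^0·(-1)^-2 = +1.
(1362471, 23318251 / ℚ) ramifies at {2, 11, 23, 37, 41, 47}: a division algebra.

[2, 11, 23, 37, 41, 47]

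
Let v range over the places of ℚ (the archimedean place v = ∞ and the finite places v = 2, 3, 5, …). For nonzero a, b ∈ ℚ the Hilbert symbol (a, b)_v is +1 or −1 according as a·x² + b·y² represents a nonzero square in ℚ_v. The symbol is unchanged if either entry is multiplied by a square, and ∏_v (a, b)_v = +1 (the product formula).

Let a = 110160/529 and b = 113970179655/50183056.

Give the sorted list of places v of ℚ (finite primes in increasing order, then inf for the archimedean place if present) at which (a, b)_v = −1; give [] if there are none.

Mod squares: a ≡ 85, b ≡ 255. Check v ∈ {∞, 2, 3, 5, 7, 11, 17, 23, 29}.
v=29: a=29^0·(≡15), b=29^2·(≡13) mod 29; (15|29)=-1, (13|29)=+1; (−1)^{0·2·14}·(-1)^2·(+1)^0 = +1.
v=5: a=5^1·(≡3), b=5^1·(≡1) mod 5; (3|5)=-1, (1|5)=+1; (−1)^{1·1·2}·(-1)^1·(+1)^1 = -1.
v=11: a=11^0·(≡6), b=11^-2·(≡8) mod 11; (6|11)=-1, (8|11)=-1; (−1)^{0·-2·5}·(-1)^-2·(-1)^0 = +1.
v=3: a=3^4·(≡1), b=3^13·(≡1) mod 3; (1|3)=+1, (1|3)=+1; (−1)^{4·13·1}·(+1)^13·(+1)^4 = +1.
v=2: v_2(a)=4, v_2(b)=-4; units ≡ 5, 7 (mod 8); ε·ε+αω+βω = 0·1+4·0+-4·1 ≡ 0  ⇒  (a,b)_2 = +1.
v=23: a=23^-2·(≡13), b=23^-2·(≡18) mod 23; (13|23)=+1, (18|23)=+1; (−1)^{-2·-2·11}·(+1)^-2·(+1)^-2 = +1.
v=17: a=17^1·(≡10), b=17^1·(≡9) mod 17; (10|17)=-1, (9|17)=+1; (−1)^{1·1·8}·(-1)^1·(+1)^1 = -1.
v=7: a=7^0·(≡2), b=7^-2·(≡5) mod 7; (2|7)=+1, (5|7)=-1; (−1)^{0·-2·3}·(+1)^-2·(-1)^0 = +1.
v=∞: 85 > 0 and 255 > 0  ⇒  (a,b)_∞ = +1.
(85, 255 / ℚ) ramifies at {5, 17}: a division algebra.

[5, 17]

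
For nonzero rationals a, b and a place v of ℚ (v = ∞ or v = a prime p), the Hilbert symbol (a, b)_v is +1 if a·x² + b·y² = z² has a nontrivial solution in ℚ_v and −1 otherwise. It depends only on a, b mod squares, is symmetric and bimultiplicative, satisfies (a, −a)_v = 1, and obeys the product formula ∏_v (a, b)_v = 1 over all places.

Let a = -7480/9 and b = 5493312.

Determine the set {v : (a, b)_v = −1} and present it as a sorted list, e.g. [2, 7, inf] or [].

(a, b) ≡ (-1870, 33) mod (ℚ^×)²; places V = {2, 3, 5, 11, 17, ∞}.
(a,b)_11: α=1, u≡10; β=1, v≡3 (mod 11); (10|11)=-1, (3|11)=+1; sign (−1)^1·-1^1·+1^1 = +1.
(a,b)_5: α=1, u≡1; β=0, v≡2 (mod 5); (1|5)=+1, (2|5)=-1; sign (−1)^0·+1^0·-1^1 = -1.
(a,b)_∞: sgn(-1870)=−, sgn(33)=+, so +1.
(a,b)_3: α=-2, u≡2; β=3, v≡2 (mod 3); (2|3)=-1, (2|3)=-1; sign (−1)^0·-1^3·-1^-2 = -1.
(a,b)_2: α=3, β=6; u≡1, v≡1 (mod 8); ε(u)ε(v)=0·0, αω(v)=3·0, βω(u)=6·0; sum ≡ 0  ⇒  +1.
(a,b)_17: α=1, u≡4; β=2, v≡2 (mod 17); (4|17)=+1, (2|17)=+1; sign (−1)^0·+1^2·+1^1 = +1.
Ram(-1870, 33) = {3, 5}; no ℚ_3-point on the conic.

[3, 5]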